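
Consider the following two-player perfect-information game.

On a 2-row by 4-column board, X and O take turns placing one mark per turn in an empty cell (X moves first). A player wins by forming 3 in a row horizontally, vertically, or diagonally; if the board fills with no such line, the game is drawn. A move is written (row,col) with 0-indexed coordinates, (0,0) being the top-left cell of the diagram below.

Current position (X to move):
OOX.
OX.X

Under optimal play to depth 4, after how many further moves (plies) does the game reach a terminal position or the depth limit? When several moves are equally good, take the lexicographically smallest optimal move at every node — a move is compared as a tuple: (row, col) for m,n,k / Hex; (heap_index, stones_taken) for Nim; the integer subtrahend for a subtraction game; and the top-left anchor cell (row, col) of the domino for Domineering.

p1 X@[OOX./OX.X]: (0,3)[OOXX/OX.X]+0 (1,2)[OOX./OXXX]+1*
p2 O@[OOX./OXXX] terminal -1; root [OOX./OX.X] d4

PV length from [OOX./OX.X]: 1 ply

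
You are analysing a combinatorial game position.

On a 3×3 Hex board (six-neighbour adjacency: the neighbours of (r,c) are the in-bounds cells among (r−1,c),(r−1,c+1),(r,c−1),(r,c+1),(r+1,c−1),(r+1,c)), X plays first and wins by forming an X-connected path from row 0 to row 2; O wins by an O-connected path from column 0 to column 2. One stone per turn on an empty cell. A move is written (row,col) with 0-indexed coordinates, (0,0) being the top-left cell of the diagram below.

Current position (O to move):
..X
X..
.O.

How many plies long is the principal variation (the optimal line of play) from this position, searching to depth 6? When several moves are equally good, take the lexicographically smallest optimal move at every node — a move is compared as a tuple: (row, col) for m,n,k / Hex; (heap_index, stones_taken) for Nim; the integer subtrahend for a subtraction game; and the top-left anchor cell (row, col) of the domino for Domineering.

PV length from [..X/X../.O.]: 5 plies

ply 1, O at ..X/X../.O. | (0,0)=-1→O.X/X../.O.; (0,1)=-1→.OX/X../.O.; (1,1)=-1→..X/XO./.O.; (1,2)=-1→..X/X.O/.O.; (2,0)=+1→..X/X../OO.*; (2,2)=-1→..X/X../.OO
ply 2, X at ..X/X../OO. | (0,0)=-1→X.X/X../OO.*; (0,1)=-1→.XX/X../OO.; (1,1)=-1→..X/XX./OO.; (1,2)=-1→..X/X.X/OO.; (2,2)=-1→..X/X../OOX
ply 3, O at X.X/X../OO. | (0,1)=+1→XOX/X../OO.*; (1,1)=+1→X.X/XO./OO.; (1,2)=+1→X.X/X.O/OO.; (2,2)=+1→X.X/X../OOO
ply 4, X at XOX/X../OO. | (1,1)=-1→XOX/XX./OO.*; (1,2)=-1→XOX/X.X/OO.; (2,2)=-1→XOX/X../OOX
ply 5, O at XOX/XX./OO. | (1,2)=+1→XOX/XXO/OO.*; (2,2)=+1→XOX/XX./OOO
ply 6: XOX/XXO/OO. is terminal -1 (X); from ..X/X../.O. depth 6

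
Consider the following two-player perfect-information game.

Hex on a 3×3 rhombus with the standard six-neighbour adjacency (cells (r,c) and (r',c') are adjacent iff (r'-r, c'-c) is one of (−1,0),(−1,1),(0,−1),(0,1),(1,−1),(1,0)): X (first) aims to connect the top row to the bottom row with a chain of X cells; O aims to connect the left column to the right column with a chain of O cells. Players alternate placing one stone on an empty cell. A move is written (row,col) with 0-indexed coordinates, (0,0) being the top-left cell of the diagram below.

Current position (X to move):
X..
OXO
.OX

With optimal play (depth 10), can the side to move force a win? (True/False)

X winning at [X../OXO/.OX]: True

[X../OXO/.OX] X move#1: (0,1):-1/XX./OXO/.OX, (0,2):-1/X.X/OXO/.OX, (2,0):+1/X../OXO/XOX*
[X../OXO/XOX] O move#2: (0,1):-1/XO./OXO/XOX*, (0,2):-1/X.O/OXO/XOX
[XO./OXO/XOX] X move#3: (0,2):+1/XOX/OXO/XOX*
[XOX/OXO/XOX] end (terminal -1, O#4); searched X../OXO/.OX to 10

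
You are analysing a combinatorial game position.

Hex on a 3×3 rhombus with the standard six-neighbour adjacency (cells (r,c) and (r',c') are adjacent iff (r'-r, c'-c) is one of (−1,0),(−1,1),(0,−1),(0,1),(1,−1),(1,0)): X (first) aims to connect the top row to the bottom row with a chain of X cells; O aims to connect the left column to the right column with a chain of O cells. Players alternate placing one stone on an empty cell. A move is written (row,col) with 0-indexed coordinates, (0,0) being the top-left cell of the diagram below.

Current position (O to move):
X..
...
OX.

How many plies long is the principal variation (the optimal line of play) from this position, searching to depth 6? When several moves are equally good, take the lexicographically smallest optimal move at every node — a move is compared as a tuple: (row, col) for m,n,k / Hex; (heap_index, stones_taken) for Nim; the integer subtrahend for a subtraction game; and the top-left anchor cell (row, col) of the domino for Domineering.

PV length from [X../.../OX.]: 3 plies

ply 1, O at X../.../OX. | (0,1)=-1→XO./.../OX.; (0,2)=-1→X.O/.../OX.; (1,0)=-1→X../O../OX.; (1,1)=+1→X../.O./OX.*; (1,2)=-1→X../..O/OX.; (2,2)=-1→X../.../OXO
ply 2, X at X../.O./OX. | (0,1)=-1→XX./.O./OX.*; (0,2)=-1→X.X/.O./OX.; (1,0)=-1→X../XO./OX.; (1,2)=-1→X../.OX/OX.; (2,2)=-1→X../.O./OXX
ply 3, O at XX./.O./OX. | (0,2)=+1→XXO/.O./OX.*; (1,0)=+1→XX./OO./OX.; (1,2)=+1→XX./.OO/OX.; (2,2)=+1→XX./.O./OXO
ply 4: XXO/.O./OX. is terminal -1 (X); from X../.../OX. depth 6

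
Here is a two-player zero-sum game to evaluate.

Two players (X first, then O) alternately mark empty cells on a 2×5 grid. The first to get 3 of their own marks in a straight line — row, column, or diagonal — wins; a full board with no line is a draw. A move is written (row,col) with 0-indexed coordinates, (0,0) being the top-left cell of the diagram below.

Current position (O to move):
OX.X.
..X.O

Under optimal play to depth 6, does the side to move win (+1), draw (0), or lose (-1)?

value(OX.X./..X.O, O) = -1

ply 1, O at OX.X./..X.O | (0,2)=-1→OXOX./..X.O*; (0,4)=-1→OX.XO/..X.O; (1,0)=-1→OX.X./O.X.O; (1,1)=-1→OX.X./.OX.O; (1,3)=-1→OX.X./..XOO
ply 2, X at OXOX./..X.O | (0,4)=+0→OXOXX/..X.O; (1,0)=+0→OXOX./X.X.O; (1,1)=+1→OXOX./.XX.O*; (1,3)=+0→OXOX./..XXO
ply 3, O at OXOX./.XX.O | (0,4)=-1→OXOXO/.XX.O*; (1,0)=-1→OXOX./OXX.O; (1,3)=-1→OXOX./.XXOO
ply 4, X at OXOXO/.XX.O | (1,0)=+1→OXOXO/XXX.O*; (1,3)=+1→OXOXO/.XXXO
ply 5: OXOXO/XXX.O is terminal -1 (O); from OX.X./..X.O depth 6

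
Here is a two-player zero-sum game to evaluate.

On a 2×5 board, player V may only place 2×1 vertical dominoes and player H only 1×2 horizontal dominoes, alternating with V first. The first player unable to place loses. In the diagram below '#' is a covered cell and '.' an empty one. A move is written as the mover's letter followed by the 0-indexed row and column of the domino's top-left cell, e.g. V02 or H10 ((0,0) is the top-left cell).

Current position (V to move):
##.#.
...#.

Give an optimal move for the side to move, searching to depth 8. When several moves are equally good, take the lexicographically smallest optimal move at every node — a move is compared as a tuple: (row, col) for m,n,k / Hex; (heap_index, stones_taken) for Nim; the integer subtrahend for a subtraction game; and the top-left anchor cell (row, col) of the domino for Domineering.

ply 1, V at ##.#./...#. | V02=+1→####./..##.*; V04=-1→##.##/...##
ply 2, H at ####./..##. | H10=-1→####./####.*
ply 3, V at ####./####. | V04=+1→#####/#####*
ply 4: #####/##### is terminal -1 (H); from ##.#./...#. depth 8

V's best at [##.#./...#.]: V02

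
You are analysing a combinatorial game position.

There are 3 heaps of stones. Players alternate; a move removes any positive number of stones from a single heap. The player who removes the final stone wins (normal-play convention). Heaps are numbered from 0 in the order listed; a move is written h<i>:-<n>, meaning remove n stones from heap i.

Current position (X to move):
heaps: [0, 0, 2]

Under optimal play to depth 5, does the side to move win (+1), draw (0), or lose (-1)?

[(0,0,2)] X move#1: h2:-1:-1/(0,0,1), h2:-2:+1/(0,0,0)*
[(0,0,0)] end (terminal -1, O#2); searched (0,0,2) to 5

value((0,0,2), X) = +1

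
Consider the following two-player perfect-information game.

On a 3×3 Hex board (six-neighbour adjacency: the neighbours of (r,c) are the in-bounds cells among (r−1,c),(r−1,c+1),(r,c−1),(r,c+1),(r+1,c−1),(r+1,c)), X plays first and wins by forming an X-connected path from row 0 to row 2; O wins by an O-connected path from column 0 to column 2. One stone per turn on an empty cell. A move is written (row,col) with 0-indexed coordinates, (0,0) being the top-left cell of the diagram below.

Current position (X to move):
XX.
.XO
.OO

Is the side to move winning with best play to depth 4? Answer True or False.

X winning at [XX./.XO/.OO]: True

ply 1, X at XX./.XO/.OO | (0,2)=-1→XXX/.XO/.OO; (1,0)=-1→XX./XXO/.OO; (2,0)=+1→XX./.XO/XOO*
ply 2: XX./.XO/XOO is terminal -1 (O); from XX./.XO/.OO depth 4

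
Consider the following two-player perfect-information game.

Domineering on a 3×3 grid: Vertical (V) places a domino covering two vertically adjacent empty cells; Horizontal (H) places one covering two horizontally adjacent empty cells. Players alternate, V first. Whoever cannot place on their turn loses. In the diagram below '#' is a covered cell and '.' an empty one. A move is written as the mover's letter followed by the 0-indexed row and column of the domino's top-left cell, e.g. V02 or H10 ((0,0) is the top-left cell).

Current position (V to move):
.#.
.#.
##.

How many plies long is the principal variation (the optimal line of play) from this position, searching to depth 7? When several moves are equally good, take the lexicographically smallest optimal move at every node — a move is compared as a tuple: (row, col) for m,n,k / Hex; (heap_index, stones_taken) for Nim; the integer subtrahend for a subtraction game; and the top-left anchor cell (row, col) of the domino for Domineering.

PV length from [.#./.#./##.]: 1 ply

p1 V@[.#./.#./##.]: V00[##./##./##.]+1* V02[.##/.##/##.]+1 V12[.#./.##/###]+1
p2 H@[##./##./##.] terminal -1; root [.#./.#./##.] d7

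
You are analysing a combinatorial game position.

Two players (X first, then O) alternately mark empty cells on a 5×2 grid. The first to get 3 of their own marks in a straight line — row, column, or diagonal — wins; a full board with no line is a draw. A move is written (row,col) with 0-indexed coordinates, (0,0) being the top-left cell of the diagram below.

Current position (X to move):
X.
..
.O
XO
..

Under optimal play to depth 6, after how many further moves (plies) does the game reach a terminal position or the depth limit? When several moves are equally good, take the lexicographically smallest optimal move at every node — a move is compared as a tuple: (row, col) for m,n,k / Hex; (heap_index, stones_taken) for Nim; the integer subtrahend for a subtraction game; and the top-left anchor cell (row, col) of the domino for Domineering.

[X./../.O/XO/..] X move#1: (0,1):-1/XX/../.O/XO/..*, (1,0):-1/X./X./.O/XO/.., (1,1):-1/X./.X/.O/XO/.., (2,0):-1/X./../XO/XO/.., (4,0):-1/X./../.O/XO/X., (4,1):-1/X./../.O/XO/.X
[XX/../.O/XO/..] O move#2: (1,0):+1/XX/O./.O/XO/..*, (1,1):+1/XX/.O/.O/XO/.., (2,0):+1/XX/../OO/XO/.., (4,0):+1/XX/../.O/XO/O., (4,1):+1/XX/../.O/XO/.O
[XX/O./.O/XO/..] X move#3: (1,1):-1/XX/OX/.O/XO/..*, (2,0):-1/XX/O./XO/XO/.., (4,0):-1/XX/O./.O/XO/X., (4,1):-1/XX/O./.O/XO/.X
[XX/OX/.O/XO/..] O move#4: (2,0):+0/XX/OX/OO/XO/.., (4,0):+0/XX/OX/.O/XO/O., (4,1):+1/XX/OX/.O/XO/.O*
[XX/OX/.O/XO/.O] end (terminal -1, X#5); searched X./../.O/XO/.. to 6

PV length from [X./../.O/XO/..]: 4 plies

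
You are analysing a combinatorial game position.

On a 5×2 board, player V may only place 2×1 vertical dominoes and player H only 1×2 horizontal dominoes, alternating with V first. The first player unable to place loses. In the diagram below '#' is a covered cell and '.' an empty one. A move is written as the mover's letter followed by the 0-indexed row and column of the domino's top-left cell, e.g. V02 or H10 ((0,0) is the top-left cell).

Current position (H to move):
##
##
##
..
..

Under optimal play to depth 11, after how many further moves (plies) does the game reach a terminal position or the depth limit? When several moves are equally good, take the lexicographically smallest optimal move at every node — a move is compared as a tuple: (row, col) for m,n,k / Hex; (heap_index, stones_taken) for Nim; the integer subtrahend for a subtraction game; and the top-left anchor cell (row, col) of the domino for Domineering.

PV length from [##/##/##/../..]: 1 ply

ply 1, H at ##/##/##/../.. | H30=+1→##/##/##/##/..*; H40=+1→##/##/##/../##
ply 2: ##/##/##/##/.. is terminal -1 (V); from ##/##/##/../.. depth 11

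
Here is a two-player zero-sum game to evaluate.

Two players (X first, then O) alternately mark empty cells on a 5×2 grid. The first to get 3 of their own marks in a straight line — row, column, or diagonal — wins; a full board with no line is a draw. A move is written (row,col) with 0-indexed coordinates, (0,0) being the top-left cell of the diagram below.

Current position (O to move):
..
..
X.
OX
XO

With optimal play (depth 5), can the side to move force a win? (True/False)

O winning at [../../X./OX/XO]: False

ply 1, O at ../../X./OX/XO | (0,0)=+0→O./../X./OX/XO*; (0,1)=+0→.O/../X./OX/XO; (1,0)=+0→../O./X./OX/XO; (1,1)=+0→../.O/X./OX/XO; (2,1)=+0→../../XO/OX/XO
ply 2, X at O./../X./OX/XO | (0,1)=+0→OX/../X./OX/XO*; (1,0)=+0→O./X./X./OX/XO; (1,1)=+0→O./.X/X./OX/XO; (2,1)=+0→O./../XX/OX/XO
ply 3, O at OX/../X./OX/XO | (1,0)=+0→OX/O./X./OX/XO*; (1,1)=+0→OX/.O/X./OX/XO; (2,1)=+0→OX/../XO/OX/XO
ply 4, X at OX/O./X./OX/XO | (1,1)=+0→OX/OX/X./OX/XO*; (2,1)=+0→OX/O./XX/OX/XO
ply 5, O at OX/OX/X./OX/XO | (2,1)=+0→OX/OX/XO/OX/XO*
ply 6: OX/OX/XO/OX/XO is terminal +0 (X); from ../../X./OX/XO depth 5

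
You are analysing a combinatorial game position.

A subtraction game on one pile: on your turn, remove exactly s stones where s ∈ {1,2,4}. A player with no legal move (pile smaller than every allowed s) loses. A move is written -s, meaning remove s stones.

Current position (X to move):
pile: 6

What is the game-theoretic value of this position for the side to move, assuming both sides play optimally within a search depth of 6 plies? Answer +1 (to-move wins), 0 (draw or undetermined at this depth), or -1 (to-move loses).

[6] X move#1: -1:-1/5*, -2:-1/4, -4:-1/2
[5] O move#2: -1:-1/4, -2:+1/3*, -4:-1/1
[3] X move#3: -1:-1/2*, -2:-1/1
[2] O move#4: -1:-1/1, -2:+1/0*
[0] end (terminal -1, X#5); searched 6 to 6

value(6, X) = -1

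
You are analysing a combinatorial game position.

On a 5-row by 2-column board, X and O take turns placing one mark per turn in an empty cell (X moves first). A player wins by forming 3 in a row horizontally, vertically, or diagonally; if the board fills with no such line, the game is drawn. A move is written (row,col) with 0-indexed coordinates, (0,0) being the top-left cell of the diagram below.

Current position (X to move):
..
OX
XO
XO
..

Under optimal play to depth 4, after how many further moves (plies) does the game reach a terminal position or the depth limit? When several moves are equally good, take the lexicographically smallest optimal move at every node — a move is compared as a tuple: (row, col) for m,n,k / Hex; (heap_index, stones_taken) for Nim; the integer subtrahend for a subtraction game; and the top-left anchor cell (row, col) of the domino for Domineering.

PV length from [../OX/XO/XO/..]: 1 ply

[../OX/XO/XO/..] X move#1: (0,0):-1/X./OX/XO/XO/.., (0,1):-1/.X/OX/XO/XO/.., (4,0):+1/../OX/XO/XO/X.*, (4,1):+0/../OX/XO/XO/.X
[../OX/XO/XO/X.] end (terminal -1, O#2); searched ../OX/XO/XO/.. to 4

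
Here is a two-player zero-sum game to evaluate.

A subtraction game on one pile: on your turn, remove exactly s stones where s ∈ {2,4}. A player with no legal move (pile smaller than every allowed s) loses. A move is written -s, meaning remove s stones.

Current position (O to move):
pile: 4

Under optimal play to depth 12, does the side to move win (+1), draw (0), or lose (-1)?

value(4, O) = +1

ply 1, O at 4 | -2=-1→2; -4=+1→0*
ply 2: 0 is terminal -1 (X); from 4 depth 12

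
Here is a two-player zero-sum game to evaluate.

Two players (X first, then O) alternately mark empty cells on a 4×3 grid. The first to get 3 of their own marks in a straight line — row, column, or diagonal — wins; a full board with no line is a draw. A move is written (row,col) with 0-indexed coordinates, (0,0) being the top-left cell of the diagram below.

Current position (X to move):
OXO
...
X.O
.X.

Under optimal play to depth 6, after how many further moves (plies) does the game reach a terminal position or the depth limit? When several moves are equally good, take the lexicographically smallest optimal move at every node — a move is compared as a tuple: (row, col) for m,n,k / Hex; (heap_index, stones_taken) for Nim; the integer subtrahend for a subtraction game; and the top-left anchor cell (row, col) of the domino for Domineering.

PV length from [OXO/.../X.O/.X.]: 2 plies

p1 X@[OXO/.../X.O/.X.]: (1,0)[OXO/X../X.O/.X.]-1* (1,1)[OXO/.X./X.O/.X.]-1 (1,2)[OXO/..X/X.O/.X.]-1 (2,1)[OXO/.../XXO/.X.]-1 (3,0)[OXO/.../X.O/XX.]-1 (3,2)[OXO/.../X.O/.XX]-1
p2 O@[OXO/X../X.O/.X.]: (1,1)[OXO/XO./X.O/.X.]+1* (1,2)[OXO/X.O/X.O/.X.]+1 (2,1)[OXO/X../XOO/.X.]-1 (3,0)[OXO/X../X.O/OX.]+1 (3,2)[OXO/X../X.O/.XO]-1
p3 X@[OXO/XO./X.O/.X.] terminal -1; root [OXO/.../X.O/.X.] d6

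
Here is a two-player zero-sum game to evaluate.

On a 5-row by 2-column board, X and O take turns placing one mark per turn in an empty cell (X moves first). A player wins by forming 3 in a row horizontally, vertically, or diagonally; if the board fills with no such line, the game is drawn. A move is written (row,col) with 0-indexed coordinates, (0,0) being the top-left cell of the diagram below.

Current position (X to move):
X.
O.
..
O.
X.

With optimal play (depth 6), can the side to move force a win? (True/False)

X winning at [X./O./../O./X.]: False

ply 1, X at X./O./../O./X. | (0,1)=-1→XX/O./../O./X.; (1,1)=-1→X./OX/../O./X.; (2,0)=+0→X./O./X./O./X.*; (2,1)=-1→X./O./.X/O./X.; (3,1)=-1→X./O./../OX/X.; (4,1)=-1→X./O./../O./XX
ply 2, O at X./O./X./O./X. | (0,1)=+0→XO/O./X./O./X.*; (1,1)=+0→X./OO/X./O./X.; (2,1)=+0→X./O./XO/O./X.; (3,1)=+0→X./O./X./OO/X.; (4,1)=+0→X./O./X./O./XO
ply 3, X at XO/O./X./O./X. | (1,1)=+0→XO/OX/X./O./X.*; (2,1)=+0→XO/O./XX/O./X.; (3,1)=+0→XO/O./X./OX/X.; (4,1)=+0→XO/O./X./O./XX
ply 4, O at XO/OX/X./O./X. | (2,1)=+0→XO/OX/XO/O./X.*; (3,1)=+0→XO/OX/X./OO/X.; (4,1)=+0→XO/OX/X./O./XO
ply 5, X at XO/OX/XO/O./X. | (3,1)=+0→XO/OX/XO/OX/X.*; (4,1)=+0→XO/OX/XO/O./XX
ply 6, O at XO/OX/XO/OX/X. | (4,1)=+0→XO/OX/XO/OX/XO*
ply 7: XO/OX/XO/OX/XO is terminal +0 (X); from X./O./../O./X. depth 6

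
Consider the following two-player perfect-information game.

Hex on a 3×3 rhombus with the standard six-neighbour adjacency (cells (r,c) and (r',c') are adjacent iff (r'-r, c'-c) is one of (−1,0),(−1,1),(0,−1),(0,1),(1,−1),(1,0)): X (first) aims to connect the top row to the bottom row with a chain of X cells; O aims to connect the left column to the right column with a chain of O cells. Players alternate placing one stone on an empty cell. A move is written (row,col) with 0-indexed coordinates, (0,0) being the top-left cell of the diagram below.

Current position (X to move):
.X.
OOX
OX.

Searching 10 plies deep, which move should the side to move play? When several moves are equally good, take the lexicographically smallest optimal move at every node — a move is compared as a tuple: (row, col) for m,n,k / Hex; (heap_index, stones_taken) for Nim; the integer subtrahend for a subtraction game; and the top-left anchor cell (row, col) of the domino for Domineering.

X's best at [.X./OOX/OX.]: (0,2)

p1 X@[.X./OOX/OX.]: (0,0)[XX./OOX/OX.]-1 (0,2)[.XX/OOX/OX.]+1* (2,2)[.X./OOX/OXX]-1
p2 O@[.XX/OOX/OX.] terminal -1; root [.X./OOX/OX.] d10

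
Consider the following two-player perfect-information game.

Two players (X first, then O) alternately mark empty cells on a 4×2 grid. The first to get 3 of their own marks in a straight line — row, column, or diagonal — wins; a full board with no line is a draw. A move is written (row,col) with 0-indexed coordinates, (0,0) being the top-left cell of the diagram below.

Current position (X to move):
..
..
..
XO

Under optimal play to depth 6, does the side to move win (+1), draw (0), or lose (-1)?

p1 X@[../../../XO]: (0,0)[X./../../XO]+0* (0,1)[.X/../../XO]+0 (1,0)[../X./../XO]+0 (1,1)[../.X/../XO]+0 (2,0)[../../X./XO]+0 (2,1)[../../.X/XO]+0
p2 O@[X./../../XO]: (0,1)[XO/../../XO]+0* (1,0)[X./O./../XO]+0 (1,1)[X./.O/../XO]+0 (2,0)[X./../O./XO]+0 (2,1)[X./../.O/XO]+0
p3 X@[XO/../../XO]: (1,0)[XO/X./../XO]+0* (1,1)[XO/.X/../XO]+0 (2,0)[XO/../X./XO]+0 (2,1)[XO/../.X/XO]+0
p4 O@[XO/X./../XO]: (1,1)[XO/XO/../XO]-1 (2,0)[XO/X./O./XO]+0* (2,1)[XO/X./.O/XO]-1
p5 X@[XO/X./O./XO]: (1,1)[XO/XX/O./XO]+0* (2,1)[XO/X./OX/XO]+0
p6 O@[XO/XX/O./XO]: (2,1)[XO/XX/OO/XO]+0*
p7 X@[XO/XX/OO/XO] terminal +0; root [../../../XO] d6

value(../../../XO, X) = 0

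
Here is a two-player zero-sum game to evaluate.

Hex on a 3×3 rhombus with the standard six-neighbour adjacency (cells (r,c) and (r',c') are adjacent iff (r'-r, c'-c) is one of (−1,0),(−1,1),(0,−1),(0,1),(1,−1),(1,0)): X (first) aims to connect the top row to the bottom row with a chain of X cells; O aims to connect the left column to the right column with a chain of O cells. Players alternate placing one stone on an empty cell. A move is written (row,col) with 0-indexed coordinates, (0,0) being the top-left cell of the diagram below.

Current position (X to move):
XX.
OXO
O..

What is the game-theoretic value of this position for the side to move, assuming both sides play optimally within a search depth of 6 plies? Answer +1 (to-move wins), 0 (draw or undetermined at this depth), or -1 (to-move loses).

p1 X@[XX./OXO/O..]: (0,2)[XXX/OXO/O..]-1 (2,1)[XX./OXO/OX.]+1* (2,2)[XX./OXO/O.X]-1
p2 O@[XX./OXO/OX.] terminal -1; root [XX./OXO/O..] d6

value(XX./OXO/O.., X) = +1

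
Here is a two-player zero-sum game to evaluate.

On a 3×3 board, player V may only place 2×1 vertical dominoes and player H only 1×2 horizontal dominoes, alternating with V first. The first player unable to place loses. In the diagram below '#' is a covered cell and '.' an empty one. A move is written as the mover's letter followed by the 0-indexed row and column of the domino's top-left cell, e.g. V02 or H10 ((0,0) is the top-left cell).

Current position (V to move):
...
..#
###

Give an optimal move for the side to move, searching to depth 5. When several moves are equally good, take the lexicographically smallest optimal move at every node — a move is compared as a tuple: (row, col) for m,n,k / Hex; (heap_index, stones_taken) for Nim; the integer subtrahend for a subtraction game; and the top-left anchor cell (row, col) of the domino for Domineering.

V's best at [.../..#/###]: V01

ply 1, V at .../..#/### | V00=-1→#../#.#/###; V01=+1→.#./.##/###*
ply 2: .#./.##/### is terminal -1 (H); from .../..#/### depth 5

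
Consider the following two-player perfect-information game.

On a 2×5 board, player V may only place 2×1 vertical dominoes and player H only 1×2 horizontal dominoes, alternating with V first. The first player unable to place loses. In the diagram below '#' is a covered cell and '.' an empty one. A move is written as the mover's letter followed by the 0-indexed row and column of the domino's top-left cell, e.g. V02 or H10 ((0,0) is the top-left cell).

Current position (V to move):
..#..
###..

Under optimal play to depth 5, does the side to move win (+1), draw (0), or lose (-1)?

p1 V@[..#../###..]: V03[..##./####.]+1* V04[..#.#/###.#]+1
p2 H@[..##./####.]: H00[####./####.]-1*
p3 V@[####./####.]: V04[#####/#####]+1*
p4 H@[#####/#####] terminal -1; root [..#../###..] d5

value(..#../###.., V) = +1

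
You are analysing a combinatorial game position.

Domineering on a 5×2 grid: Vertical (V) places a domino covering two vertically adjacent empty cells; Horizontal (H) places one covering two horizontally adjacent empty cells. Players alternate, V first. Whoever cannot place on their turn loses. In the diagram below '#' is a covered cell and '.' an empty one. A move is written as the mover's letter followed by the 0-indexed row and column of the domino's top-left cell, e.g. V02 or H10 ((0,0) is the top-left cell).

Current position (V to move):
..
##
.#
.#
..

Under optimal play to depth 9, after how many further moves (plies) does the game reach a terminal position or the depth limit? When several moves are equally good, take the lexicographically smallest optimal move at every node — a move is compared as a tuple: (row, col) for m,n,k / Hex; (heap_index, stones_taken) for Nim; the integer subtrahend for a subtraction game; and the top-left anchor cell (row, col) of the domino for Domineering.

ply 1, V at ../##/.#/.#/.. | V20=-1→../##/##/##/..*; V30=-1→../##/.#/##/#.
ply 2, H at ../##/##/##/.. | H00=+1→##/##/##/##/..*; H40=+1→../##/##/##/##
ply 3: ##/##/##/##/.. is terminal -1 (V); from ../##/.#/.#/.. depth 9

PV length from [../##/.#/.#/..]: 2 plies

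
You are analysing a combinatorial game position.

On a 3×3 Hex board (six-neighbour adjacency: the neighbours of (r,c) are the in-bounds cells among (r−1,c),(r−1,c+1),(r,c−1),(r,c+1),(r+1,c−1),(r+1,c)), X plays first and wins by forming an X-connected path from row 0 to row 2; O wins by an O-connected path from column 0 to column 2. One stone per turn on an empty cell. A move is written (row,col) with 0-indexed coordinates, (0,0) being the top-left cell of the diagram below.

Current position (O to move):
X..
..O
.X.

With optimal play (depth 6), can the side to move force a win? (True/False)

O winning at [X../..O/.X.]: True

ply 1, O at X../..O/.X. | (0,1)=-1→XO./..O/.X.; (0,2)=-1→X.O/..O/.X.; (1,0)=-1→X../O.O/.X.; (1,1)=+1→X../.OO/.X.*; (2,0)=-1→X../..O/OX.; (2,2)=-1→X../..O/.XO
ply 2, X at X../.OO/.X. | (0,1)=-1→XX./.OO/.X.*; (0,2)=-1→X.X/.OO/.X.; (1,0)=-1→X../XOO/.X.; (2,0)=-1→X../.OO/XX.; (2,2)=-1→X../.OO/.XX
ply 3, O at XX./.OO/.X. | (0,2)=+1→XXO/.OO/.X.*; (1,0)=+1→XX./OOO/.X.; (2,0)=+1→XX./.OO/OX.; (2,2)=+1→XX./.OO/.XO
ply 4, X at XXO/.OO/.X. | (1,0)=-1→XXO/XOO/.X.*; (2,0)=-1→XXO/.OO/XX.; (2,2)=-1→XXO/.OO/.XX
ply 5, O at XXO/XOO/.X. | (2,0)=+1→XXO/XOO/OX.*; (2,2)=-1→XXO/XOO/.XO
ply 6: XXO/XOO/OX. is terminal -1 (X); from X../..O/.X. depth 6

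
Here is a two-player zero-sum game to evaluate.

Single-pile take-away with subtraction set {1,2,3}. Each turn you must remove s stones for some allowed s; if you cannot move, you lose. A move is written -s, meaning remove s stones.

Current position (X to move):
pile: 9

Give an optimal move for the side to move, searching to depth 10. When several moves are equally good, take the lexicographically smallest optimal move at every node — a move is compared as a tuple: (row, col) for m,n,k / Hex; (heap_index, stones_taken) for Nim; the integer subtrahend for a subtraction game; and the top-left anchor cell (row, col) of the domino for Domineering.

p1 X@[9]: -1[8]+1* -2[7]-1 -3[6]-1
p2 O@[8]: -1[7]-1* -2[6]-1 -3[5]-1
p3 X@[7]: -1[6]-1 -2[5]-1 -3[4]+1*
p4 O@[4]: -1[3]-1* -2[2]-1 -3[1]-1
p5 X@[3]: -1[2]-1 -2[1]-1 -3[0]+1*
p6 O@[0] terminal -1; root [9] d10

X's best at [9]: -1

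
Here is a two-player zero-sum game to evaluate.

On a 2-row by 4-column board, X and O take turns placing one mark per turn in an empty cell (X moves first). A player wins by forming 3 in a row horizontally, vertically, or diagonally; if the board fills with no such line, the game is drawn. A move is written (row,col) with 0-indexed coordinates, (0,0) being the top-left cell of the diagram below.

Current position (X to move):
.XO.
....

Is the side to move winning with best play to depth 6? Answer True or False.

X winning at [.XO./....]: False

ply 1, X at .XO./.... | (0,0)=+0→XXO./....*; (0,3)=+0→.XOX/....; (1,0)=+0→.XO./X...; (1,1)=+0→.XO./.X..; (1,2)=+0→.XO./..X.; (1,3)=+0→.XO./...X
ply 2, O at XXO./.... | (0,3)=+0→XXOO/....*; (1,0)=+0→XXO./O...; (1,1)=+0→XXO./.O..; (1,2)=+0→XXO./..O.; (1,3)=+0→XXO./...O
ply 3, X at XXOO/.... | (1,0)=+0→XXOO/X...*; (1,1)=+0→XXOO/.X..; (1,2)=+0→XXOO/..X.; (1,3)=+0→XXOO/...X
ply 4, O at XXOO/X... | (1,1)=+0→XXOO/XO..*; (1,2)=+0→XXOO/X.O.; (1,3)=+0→XXOO/X..O
ply 5, X at XXOO/XO.. | (1,2)=+0→XXOO/XOX.*; (1,3)=+0→XXOO/XO.X
ply 6, O at XXOO/XOX. | (1,3)=+0→XXOO/XOXO*
ply 7: XXOO/XOXO is terminal +0 (X); from .XO./.... depth 6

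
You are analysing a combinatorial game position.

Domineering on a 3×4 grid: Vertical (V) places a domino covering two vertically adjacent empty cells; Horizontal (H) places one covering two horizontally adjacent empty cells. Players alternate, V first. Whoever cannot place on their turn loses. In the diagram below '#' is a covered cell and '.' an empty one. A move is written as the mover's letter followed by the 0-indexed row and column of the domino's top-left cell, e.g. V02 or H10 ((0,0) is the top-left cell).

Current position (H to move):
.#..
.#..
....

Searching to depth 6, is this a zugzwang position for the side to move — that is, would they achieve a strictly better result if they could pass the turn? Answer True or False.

p1 H@[.#../.#../....]: H02[.###/.#../....]-1 H12[.#../.###/....]+1* H20[.#../.#../##..]-1 H21[.#../.#../.##.]-1 H22[.#../.#../..##]-1
p2 V@[.#../.###/....]: V00[##../####/....]-1* V10[.#../####/#...]-1
p3 H@[##../####/....]: H02[####/####/....]+1* H20[##../####/##..]+1 H21[##../####/.##.]+1 H22[##../####/..##]+1
p4 V@[####/####/....] terminal -1; root [.#../.#../....] d6
pass branch (V moves first from the same position):
  | p1 V@[.#../.#../....]: V00[##../##../....]-1 V02[.##./.##./....]+1* V03[.#.#/.#.#/....]+1 V10[.#../##../#...]-1 V12[.#../.##./..#.]+1 V13[.#../.#.#/...#]+1
  | p2 H@[.##./.##./....]: H20[.##./.##./##..]-1* H21[.##./.##./.##.]-1 H22[.##./.##./..##]-1
  | p3 V@[.##./.##./##..]: V00[###./###./##..]+1* V03[.###/.###/##..]+1 V13[.##./.###/##.#]+1
  | p4 H@[###./###./##..]: H22[###./###./####]-1*
  | p5 V@[###./###./####]: V03[####/####/####]+1*
  | p6 H@[####/####/####] terminal -1; root [.#../.#../....] d6
H moving scores +1; H passing scores -1

zugzwang(.#../.#../...., H) = False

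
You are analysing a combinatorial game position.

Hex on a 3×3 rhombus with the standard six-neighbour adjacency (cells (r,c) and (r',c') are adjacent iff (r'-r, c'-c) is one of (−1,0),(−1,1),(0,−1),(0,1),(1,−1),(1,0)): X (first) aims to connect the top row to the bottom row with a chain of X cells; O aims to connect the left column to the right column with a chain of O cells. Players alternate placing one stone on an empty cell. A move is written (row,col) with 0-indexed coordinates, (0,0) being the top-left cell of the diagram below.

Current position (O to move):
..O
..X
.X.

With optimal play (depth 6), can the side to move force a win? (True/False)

O winning at [..O/..X/.X.]: True

[..O/..X/.X.] O move#1: (0,0):+1/O.O/..X/.X.*, (0,1):+1/.OO/..X/.X., (1,0):+1/..O/O.X/.X., (1,1):+1/..O/.OX/.X., (2,0):+1/..O/..X/OX., (2,2):-1/..O/..X/.XO
[O.O/..X/.X.] X move#2: (0,1):-1/OXO/..X/.X.*, (1,0):-1/O.O/X.X/.X., (1,1):-1/O.O/.XX/.X., (2,0):-1/O.O/..X/XX., (2,2):-1/O.O/..X/.XX
[OXO/..X/.X.] O move#3: (1,0):-1/OXO/O.X/.X., (1,1):+1/OXO/.OX/.X.*, (2,0):-1/OXO/..X/OX., (2,2):-1/OXO/..X/.XO
[OXO/.OX/.X.] X move#4: (1,0):-1/OXO/XOX/.X.*, (2,0):-1/OXO/.OX/XX., (2,2):-1/OXO/.OX/.XX
[OXO/XOX/.X.] O move#5: (2,0):+1/OXO/XOX/OX.*, (2,2):-1/OXO/XOX/.XO
[OXO/XOX/OX.] end (terminal -1, X#6); searched ..O/..X/.X. to 6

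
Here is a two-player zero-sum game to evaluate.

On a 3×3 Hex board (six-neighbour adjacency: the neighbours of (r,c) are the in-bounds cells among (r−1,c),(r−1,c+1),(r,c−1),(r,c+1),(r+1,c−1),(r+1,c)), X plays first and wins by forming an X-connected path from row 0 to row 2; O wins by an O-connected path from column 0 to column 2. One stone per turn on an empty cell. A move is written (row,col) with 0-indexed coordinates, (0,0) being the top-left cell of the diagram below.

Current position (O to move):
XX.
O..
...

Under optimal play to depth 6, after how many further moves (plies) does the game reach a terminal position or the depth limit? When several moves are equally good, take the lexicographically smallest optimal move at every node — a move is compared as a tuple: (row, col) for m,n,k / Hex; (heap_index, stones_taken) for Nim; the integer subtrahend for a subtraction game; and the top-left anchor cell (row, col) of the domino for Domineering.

ply 1, O at XX./O../... | (0,2)=-1→XXO/O../...; (1,1)=+1→XX./OO./...*; (1,2)=-1→XX./O.O/...; (2,0)=-1→XX./O../O..; (2,1)=+1→XX./O../.O.; (2,2)=-1→XX./O../..O
ply 2, X at XX./OO./... | (0,2)=-1→XXX/OO./...*; (1,2)=-1→XX./OOX/...; (2,0)=-1→XX./OO./X..; (2,1)=-1→XX./OO./.X.; (2,2)=-1→XX./OO./..X
ply 3, O at XXX/OO./... | (1,2)=+1→XXX/OOO/...*; (2,0)=-1→XXX/OO./O..; (2,1)=+1→XXX/OO./.O.; (2,2)=+1→XXX/OO./..O
ply 4: XXX/OOO/... is terminal -1 (X); from XX./O../... depth 6

PV length from [XX./O../...]: 3 plies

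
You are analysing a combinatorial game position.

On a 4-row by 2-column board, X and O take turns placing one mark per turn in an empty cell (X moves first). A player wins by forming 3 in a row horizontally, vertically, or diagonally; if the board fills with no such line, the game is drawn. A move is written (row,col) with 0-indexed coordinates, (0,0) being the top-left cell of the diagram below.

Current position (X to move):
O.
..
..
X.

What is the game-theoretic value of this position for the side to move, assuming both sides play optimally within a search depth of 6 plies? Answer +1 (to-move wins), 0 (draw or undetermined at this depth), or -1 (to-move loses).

value(O./../../X., X) = 0

[O./../../X.] X move#1: (0,1):+0/OX/../../X.*, (1,0):+0/O./X./../X., (1,1):+0/O./.X/../X., (2,0):+0/O./../X./X., (2,1):+0/O./../.X/X., (3,1):+0/O./../../XX
[OX/../../X.] O move#2: (1,0):+0/OX/O./../X.*, (1,1):+0/OX/.O/../X., (2,0):+0/OX/../O./X., (2,1):+0/OX/../.O/X., (3,1):+0/OX/../../XO
[OX/O./../X.] X move#3: (1,1):-1/OX/OX/../X., (2,0):+0/OX/O./X./X.*, (2,1):-1/OX/O./.X/X., (3,1):-1/OX/O./../XX
[OX/O./X./X.] O move#4: (1,1):+0/OX/OO/X./X.*, (2,1):+0/OX/O./XO/X., (3,1):+0/OX/O./X./XO
[OX/OO/X./X.] X move#5: (2,1):+0/OX/OO/XX/X.*, (3,1):+0/OX/OO/X./XX
[OX/OO/XX/X.] O move#6: (3,1):+0/OX/OO/XX/XO*
[OX/OO/XX/XO] end (terminal +0, X#7); searched O./../../X. to 6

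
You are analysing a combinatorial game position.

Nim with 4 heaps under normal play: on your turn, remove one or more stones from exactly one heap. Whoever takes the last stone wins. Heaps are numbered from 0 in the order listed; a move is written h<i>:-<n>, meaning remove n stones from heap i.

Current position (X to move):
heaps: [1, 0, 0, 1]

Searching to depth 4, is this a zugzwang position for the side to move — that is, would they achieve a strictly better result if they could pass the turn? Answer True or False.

p1 X@[(1,0,0,1)]: h0:-1[(0,0,0,1)]-1* h3:-1[(1,0,0,0)]-1
p2 O@[(0,0,0,1)]: h3:-1[(0,0,0,0)]+1*
p3 X@[(0,0,0,0)] terminal -1; root [(1,0,0,1)] d4
if X skipped the turn, O would face:
~ p1 O@[(1,0,0,1)]: h0:-1[(0,0,0,1)]-1* h3:-1[(1,0,0,0)]-1
~ p2 X@[(0,0,0,1)]: h3:-1[(0,0,0,0)]+1*
~ p3 O@[(0,0,0,0)] terminal -1; root [(1,0,0,1)] d4
compare (X): move=-1 vs pass=+1

zugzwang((1,0,0,1), X) = True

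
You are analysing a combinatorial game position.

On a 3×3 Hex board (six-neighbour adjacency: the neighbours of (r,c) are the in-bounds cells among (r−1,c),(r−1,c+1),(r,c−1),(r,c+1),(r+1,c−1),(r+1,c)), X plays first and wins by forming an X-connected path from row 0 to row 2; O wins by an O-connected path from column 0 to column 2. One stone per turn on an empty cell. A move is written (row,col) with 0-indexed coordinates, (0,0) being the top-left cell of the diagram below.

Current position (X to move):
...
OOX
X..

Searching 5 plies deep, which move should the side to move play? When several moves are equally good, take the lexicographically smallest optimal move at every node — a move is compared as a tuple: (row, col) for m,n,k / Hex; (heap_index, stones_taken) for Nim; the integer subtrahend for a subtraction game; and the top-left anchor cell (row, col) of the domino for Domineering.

X's best at [.../OOX/X..]: (0,2)

[.../OOX/X..] X move#1: (0,0):-1/X../OOX/X.., (0,1):-1/.X./OOX/X.., (0,2):+1/..X/OOX/X..*, (2,1):-1/.../OOX/XX., (2,2):-1/.../OOX/X.X
[..X/OOX/X..] O move#2: (0,0):-1/O.X/OOX/X..*, (0,1):-1/.OX/OOX/X.., (2,1):-1/..X/OOX/XO., (2,2):-1/..X/OOX/X.O
[O.X/OOX/X..] X move#3: (0,1):+1/OXX/OOX/X..*, (2,1):+1/O.X/OOX/XX., (2,2):+1/O.X/OOX/X.X
[OXX/OOX/X..] O move#4: (2,1):-1/OXX/OOX/XO.*, (2,2):-1/OXX/OOX/X.O
[OXX/OOX/XO.] X move#5: (2,2):+1/OXX/OOX/XOX*
[OXX/OOX/XOX] end (terminal -1, O#6); searched .../OOX/X.. to 5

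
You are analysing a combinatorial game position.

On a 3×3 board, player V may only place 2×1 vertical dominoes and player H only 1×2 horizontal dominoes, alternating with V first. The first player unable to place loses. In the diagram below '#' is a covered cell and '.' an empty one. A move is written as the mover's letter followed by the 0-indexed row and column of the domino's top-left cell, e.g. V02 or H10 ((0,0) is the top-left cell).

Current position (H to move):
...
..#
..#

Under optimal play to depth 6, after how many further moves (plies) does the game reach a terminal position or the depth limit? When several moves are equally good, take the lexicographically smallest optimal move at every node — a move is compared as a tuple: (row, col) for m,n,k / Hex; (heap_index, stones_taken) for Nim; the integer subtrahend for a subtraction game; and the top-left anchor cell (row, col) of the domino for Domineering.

PV length from [.../..#/..#]: 1 ply

ply 1, H at .../..#/..# | H00=-1→##./..#/..#; H01=-1→.##/..#/..#; H10=+1→.../###/..#*; H20=-1→.../..#/###
ply 2: .../###/..# is terminal -1 (V); from .../..#/..# depth 6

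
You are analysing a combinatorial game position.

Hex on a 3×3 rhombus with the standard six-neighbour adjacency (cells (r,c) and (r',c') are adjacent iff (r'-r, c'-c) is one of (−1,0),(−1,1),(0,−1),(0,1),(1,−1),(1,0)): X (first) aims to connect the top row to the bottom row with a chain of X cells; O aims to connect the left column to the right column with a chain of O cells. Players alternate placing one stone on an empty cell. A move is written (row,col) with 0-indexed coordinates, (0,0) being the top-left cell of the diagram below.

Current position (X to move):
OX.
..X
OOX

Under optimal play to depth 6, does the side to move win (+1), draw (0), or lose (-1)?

ply 1, X at OX./..X/OOX | (0,2)=+1→OXX/..X/OOX*; (1,0)=+1→OX./X.X/OOX; (1,1)=+1→OX./.XX/OOX
ply 2: OXX/..X/OOX is terminal -1 (O); from OX./..X/OOX depth 6

value(OX./..X/OOX, X) = +1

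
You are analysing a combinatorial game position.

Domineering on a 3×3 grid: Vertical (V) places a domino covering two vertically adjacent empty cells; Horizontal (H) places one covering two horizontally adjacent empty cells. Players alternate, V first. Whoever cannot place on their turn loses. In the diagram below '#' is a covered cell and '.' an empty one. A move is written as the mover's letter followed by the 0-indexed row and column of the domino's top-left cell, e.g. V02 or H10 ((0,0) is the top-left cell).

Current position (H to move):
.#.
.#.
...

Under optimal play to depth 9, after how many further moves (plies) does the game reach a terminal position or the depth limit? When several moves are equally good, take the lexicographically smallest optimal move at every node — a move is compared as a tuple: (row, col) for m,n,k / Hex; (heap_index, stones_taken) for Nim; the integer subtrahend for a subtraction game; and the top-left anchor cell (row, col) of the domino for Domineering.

p1 H@[.#./.#./...]: H20[.#./.#./##.]-1* H21[.#./.#./.##]-1
p2 V@[.#./.#./##.]: V00[##./##./##.]+1* V02[.##/.##/##.]+1 V12[.#./.##/###]+1
p3 H@[##./##./##.] terminal -1; root [.#./.#./...] d9

PV length from [.#./.#./...]: 2 plies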